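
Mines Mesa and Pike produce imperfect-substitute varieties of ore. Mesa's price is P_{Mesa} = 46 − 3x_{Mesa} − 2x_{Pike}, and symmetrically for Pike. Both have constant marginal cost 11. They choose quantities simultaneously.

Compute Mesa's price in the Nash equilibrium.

24.125

Mine Mesa's profit: π = x_{Mesa}(46 − 3x_{Mesa} − 2x_{Pike}) − 11x_{Mesa}.
∂π/∂x_{Mesa} = 35 − 6x_{Mesa} − 2x_{Pike} = 0 ⇒ x_{Mesa} = 35/6 − (1/3)x_{Pike}.
By symmetry x_{Pike} = x_{Mesa}; substituting into the reaction function, (4/3)x_{Mesa} = 35/6 and x_{Mesa} = 4.375.
P_{Mesa} = 46 − 3·4.375 − 2·4.375 = 24.125.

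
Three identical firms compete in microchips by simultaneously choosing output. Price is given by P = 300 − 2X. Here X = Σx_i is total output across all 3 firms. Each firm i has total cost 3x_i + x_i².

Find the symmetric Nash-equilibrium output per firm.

A representative firm's profit is π_i = x_i(300 − 2X) − 3x_i − x_i², with X = x_i + Σ_{j≠i} x_j.
First-order condition: 297 − 6x_i − 2Σ_{j≠i} x_j = 0.
Imposing symmetry (x_j = x for all j) turns Σ_{j≠i} x_j into 2x, so 297 = 10x and x = 29.7.

29.7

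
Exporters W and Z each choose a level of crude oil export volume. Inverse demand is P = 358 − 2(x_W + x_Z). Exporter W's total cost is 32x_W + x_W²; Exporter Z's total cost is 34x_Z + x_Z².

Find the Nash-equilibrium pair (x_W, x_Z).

40.875, 40.375

Exporter W's profit: π = x_W(358 − 2(x_W + x_Z)) − 32x_W − x_W².
∂π/∂x_W = 326 − 6x_W − 2x_Z = 0, so x_W = 163/3 − (1/3)x_Z.
By the same steps for Z: x_Z = 54 − (1/3)x_W.
Solving the two reaction functions simultaneously: (1 − (−1/3)(−1/3))x_W = 163/3 − (1/3)·54, so (8/9)x_W = 109/3 and x_W = 40.875.
Then x_Z = 54 − (1/3)·40.875 = 40.375.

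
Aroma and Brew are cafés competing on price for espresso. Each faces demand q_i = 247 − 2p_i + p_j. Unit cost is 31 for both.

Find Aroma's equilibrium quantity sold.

144

Aroma's profit: π = (p_{Aroma} − 31)(247 − 2p_{Aroma} + p_{Brew}).
∂π/∂p_{Aroma} = 309 − 4p_{Aroma} + p_{Brew} = 0 ⇒ p_{Aroma} = 77.25 + 0.25p_{Brew}.
Setting p_{Aroma} = p_{Brew} in the reaction function: p_{Aroma} = 77.25 + 0.25p_{Aroma}, so p_{Aroma} = 77.25 / 0.75 = 103.
q_{Aroma} = 247 − 2·103 + 103 = 144.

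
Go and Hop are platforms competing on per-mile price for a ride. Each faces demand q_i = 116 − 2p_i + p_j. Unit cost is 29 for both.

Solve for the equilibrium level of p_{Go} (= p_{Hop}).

Go's profit: π = (p_{Go} − 29)(116 − 2p_{Go} + p_{Hop}).
∂π/∂p_{Go} = 174 − 4p_{Go} + p_{Hop} = 0 ⇒ p_{Go} = 43.5 + 0.25p_{Hop}.
By symmetry p_{Hop} = p_{Go}; substituting into the reaction function, 0.75p_{Go} = 43.5 and p_{Go} = 58.

58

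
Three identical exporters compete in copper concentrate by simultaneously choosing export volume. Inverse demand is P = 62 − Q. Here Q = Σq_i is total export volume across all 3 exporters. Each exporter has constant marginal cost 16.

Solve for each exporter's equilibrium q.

11.5

A representative exporter's profit is π_i = q_i(62 − Q) − 16q_i, with Q = q_i + Σ_{j≠i} q_j.
First-order condition: 46 − 2q_i − Σ_{j≠i} q_j = 0.
In a symmetric equilibrium every exporter chooses the same q, so Σ_{j≠i} q_j = 2q. The condition becomes 46 − 4q = 0, giving q = 46/4 = 11.5.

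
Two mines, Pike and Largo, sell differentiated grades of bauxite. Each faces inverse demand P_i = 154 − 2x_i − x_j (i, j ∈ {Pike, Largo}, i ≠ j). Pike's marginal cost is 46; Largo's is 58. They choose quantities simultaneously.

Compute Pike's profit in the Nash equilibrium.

Mine Pike's profit: π = x_{Pike}(154 − 2x_{Pike} − x_{Largo}) − 46x_{Pike}.
∂π/∂x_{Pike} = 108 − 4x_{Pike} − x_{Largo} = 0 ⇒ x_{Pike} = 27 − 0.25x_{Largo}.
Similarly x_{Largo} = 24 − 0.25x_{Pike}.
Substituting the second reaction function into the first: x_{Pike} = 27 − 0.25(24 − 0.25x_{Pike}), which gives 0.9375x_{Pike} = 21 ⇒ x_{Pike} = 22.4.
Then x_{Largo} = 24 − 0.25·22.4 = 18.4.
P_{Pike} = 154 − 2·22.4 − 18.4 = 90.8.
Profit = (90.8 − 46)·22.4 = 1003.52.

1003.52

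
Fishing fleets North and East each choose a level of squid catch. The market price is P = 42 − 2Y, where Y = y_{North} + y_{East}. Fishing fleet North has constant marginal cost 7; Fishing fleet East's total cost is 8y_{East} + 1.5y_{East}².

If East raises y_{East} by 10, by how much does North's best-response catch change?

-5

Fishing fleet North's profit: π = y_{North}(42 − 2(y_{North} + y_{East})) − 7y_{North}.
∂π/∂y_{North} = 35 − 4y_{North} − 2y_{East} = 0, so y_{North} = 8.75 − 0.5y_{East}.
The reaction-function slope is −0.5, so a 10-unit rise in y_{East} moves y_{North} by −0.5 × 10 = −5. North's best response falls — the actions are strategic substitutes.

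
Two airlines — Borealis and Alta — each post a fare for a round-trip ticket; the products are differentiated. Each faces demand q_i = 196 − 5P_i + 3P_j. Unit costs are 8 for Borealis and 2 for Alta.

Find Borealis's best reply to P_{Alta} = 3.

24.5

Borealis's profit: π = (P_{Borealis} − 8)(196 − 5P_{Borealis} + 3P_{Alta}).
∂π/∂P_{Borealis} = 236 − 10P_{Borealis} + 3P_{Alta} = 0 ⇒ P_{Borealis} = 23.6 + 0.3P_{Alta}.
At P_{Alta} = 3: P_{Borealis} = 23.6 + 0.3·3 = 24.5.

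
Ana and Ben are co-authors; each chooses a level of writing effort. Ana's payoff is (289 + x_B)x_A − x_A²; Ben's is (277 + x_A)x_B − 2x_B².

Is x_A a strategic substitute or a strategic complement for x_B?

Expanding Ana's payoff: 289x_A + x_Bx_A − x_A².
∂π/∂x_A = 289 + x_B − 2x_A = 0, so x_A = 144.5 + 0.5x_B.
The best-response slope dx_A/dx_B = 0.5 > 0: the reaction function is upward-sloping, so the choices are strategic complements.

strategic complements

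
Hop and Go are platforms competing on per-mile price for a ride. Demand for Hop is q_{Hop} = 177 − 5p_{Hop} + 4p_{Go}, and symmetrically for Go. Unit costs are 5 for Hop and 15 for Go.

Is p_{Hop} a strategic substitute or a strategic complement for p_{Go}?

Hop's profit: π = (p_{Hop} − 5)(177 − 5p_{Hop} + 4p_{Go}).
∂π/∂p_{Hop} = 202 − 10p_{Hop} + 4p_{Go} = 0 ⇒ p_{Hop} = 20.2 + 0.4p_{Go}.
The best-response slope dp_{Hop}/dp_{Go} = 0.4 > 0: the reaction function is upward-sloping, so the choices are strategic complements.

strategic complements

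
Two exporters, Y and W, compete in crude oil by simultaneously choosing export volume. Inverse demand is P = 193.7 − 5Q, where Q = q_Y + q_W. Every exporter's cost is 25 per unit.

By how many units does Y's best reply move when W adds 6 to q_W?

-3

Exporter Y's profit: π = q_Y(193.7 − 5(q_Y + q_W)) − 25q_Y.
∂π/∂q_Y = 168.7 − 10q_Y − 5q_W = 0, so q_Y = 16.87 − 0.5q_W.
The reaction-function slope is −0.5, so a 6-unit rise in q_W moves q_Y by −0.5 × 6 = −3. Y's best response falls — the actions are strategic substitutes.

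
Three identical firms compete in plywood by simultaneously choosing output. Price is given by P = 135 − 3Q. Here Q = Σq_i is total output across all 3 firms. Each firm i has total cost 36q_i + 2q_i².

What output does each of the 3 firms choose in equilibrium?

A representative firm's profit is π_i = q_i(135 − 3Q) − 36q_i − 2q_i², with Q = q_i + Σ_{j≠i} q_j.
First-order condition: 99 − 10q_i − 3Σ_{j≠i} q_j = 0.
In a symmetric equilibrium every firm chooses the same q, so Σ_{j≠i} q_j = 2q. The condition becomes 99 − 16q = 0, giving q = 99/16 = 6.1875.

6.1875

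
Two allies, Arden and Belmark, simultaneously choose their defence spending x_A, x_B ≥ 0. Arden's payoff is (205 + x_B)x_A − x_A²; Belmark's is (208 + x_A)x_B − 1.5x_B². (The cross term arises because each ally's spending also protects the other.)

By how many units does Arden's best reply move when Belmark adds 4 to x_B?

Expanding Arden's payoff: 205x_A + x_Bx_A − x_A².
∂π/∂x_A = 205 + x_B − 2x_A = 0, so x_A = 102.5 + 0.5x_B.
The reaction-function slope is 0.5, so a 4-unit rise in x_B moves x_A by 0.5 × 4 = 2. Arden's best response rises — the actions are strategic complements.

2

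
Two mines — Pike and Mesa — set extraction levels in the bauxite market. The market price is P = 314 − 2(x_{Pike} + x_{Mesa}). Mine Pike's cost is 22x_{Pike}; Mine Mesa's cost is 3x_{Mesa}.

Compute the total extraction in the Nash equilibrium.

100.5

Mine Pike's profit: π = x_{Pike}(314 − 2(x_{Pike} + x_{Mesa})) − 22x_{Pike}.
∂π/∂x_{Pike} = 292 − 4x_{Pike} − 2x_{Mesa} = 0, so x_{Pike} = 73 − 0.5x_{Mesa}.
By the same steps for Mesa: x_{Mesa} = 77.75 − 0.5x_{Pike}.
Plugging x_{Mesa} into Pike's best response: x_{Pike} = 73 − 0.5(77.75 − 0.5x_{Pike}) ⇒ 0.75x_{Pike} = 34.125, so x_{Pike} = 45.5.
Then x_{Mesa} = 77.75 − 0.5·45.5 = 55.
Total extraction: 45.5 + 55 = 100.5.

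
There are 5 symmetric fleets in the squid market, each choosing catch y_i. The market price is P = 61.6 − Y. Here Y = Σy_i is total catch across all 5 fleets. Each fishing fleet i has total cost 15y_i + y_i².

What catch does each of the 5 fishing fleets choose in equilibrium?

5.825

A representative fishing fleet's profit is π_i = y_i(61.6 − Y) − 15y_i − y_i², with Y = y_i + Σ_{j≠i} y_j.
First-order condition: 46.6 − 4y_i − Σ_{j≠i} y_j = 0.
In a symmetric equilibrium every fishing fleet chooses the same y, so Σ_{j≠i} y_j = 4y. The condition becomes 46.6 − 8y = 0, giving y = 46.6/8 = 5.825.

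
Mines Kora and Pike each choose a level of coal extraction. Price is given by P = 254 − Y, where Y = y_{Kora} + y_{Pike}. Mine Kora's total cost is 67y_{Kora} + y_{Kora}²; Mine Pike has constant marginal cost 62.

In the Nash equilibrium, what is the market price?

Mine Kora's profit: π = y_{Kora}(254 − (y_{Kora} + y_{Pike})) − 67y_{Kora} − y_{Kora}².
∂π/∂y_{Kora} = 187 − 4y_{Kora} − y_{Pike} = 0, so y_{Kora} = 46.75 − 0.25y_{Pike}.
For Pike: ∂π/∂y_{Pike} = 192 − 2y_{Pike} − y_{Kora} = 0 ⇒ y_{Pike} = 96 − 0.5y_{Kora}.
Plugging y_{Pike} into Kora's best response: y_{Kora} = 46.75 − 0.25(96 − 0.5y_{Kora}) ⇒ 0.875y_{Kora} = 22.75, so y_{Kora} = 26.
Then y_{Pike} = 96 − 0.5·26 = 83.
Equilibrium price: P = 254 − 109 = 145.

145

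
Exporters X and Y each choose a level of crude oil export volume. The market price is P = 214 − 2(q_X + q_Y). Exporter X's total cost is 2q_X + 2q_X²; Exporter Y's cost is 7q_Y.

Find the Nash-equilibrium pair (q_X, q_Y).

15.5, 44

Exporter X's profit: π = q_X(214 − 2(q_X + q_Y)) − 2q_X − 2q_X².
∂π/∂q_X = 212 − 8q_X − 2q_Y = 0, so q_X = 26.5 − 0.25q_Y.
For Y: ∂π/∂q_Y = 207 − 4q_Y − 2q_X = 0 ⇒ q_Y = 51.75 − 0.5q_X.
Plugging q_Y into X's best response: q_X = 26.5 − 0.25(51.75 − 0.5q_X) ⇒ 0.875q_X = 13.5625, so q_X = 15.5.
Then q_Y = 51.75 − 0.5·15.5 = 44.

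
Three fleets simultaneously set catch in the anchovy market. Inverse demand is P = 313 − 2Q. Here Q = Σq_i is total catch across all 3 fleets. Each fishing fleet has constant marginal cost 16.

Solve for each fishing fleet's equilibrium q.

A representative fishing fleet's profit is π_i = q_i(313 − 2Q) − 16q_i, with Q = q_i + Σ_{j≠i} q_j.
First-order condition: 297 − 4q_i − 2Σ_{j≠i} q_j = 0.
In a symmetric equilibrium every fishing fleet chooses the same q, so Σ_{j≠i} q_j = 2q. The condition becomes 297 − 8q = 0, giving q = 297/8 = 37.125.

37.125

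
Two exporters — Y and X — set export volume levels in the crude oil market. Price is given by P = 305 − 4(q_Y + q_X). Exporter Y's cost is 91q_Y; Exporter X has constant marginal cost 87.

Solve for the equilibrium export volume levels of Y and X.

Exporter Y's profit: π = q_Y(305 − 4(q_Y + q_X)) − 91q_Y.
∂π/∂q_Y = 214 − 8q_Y − 4q_X = 0, so q_Y = 26.75 − 0.5q_X.
By the same steps for X: q_X = 27.25 − 0.5q_Y.
Substituting the second reaction function into the first: q_Y = 26.75 − 0.5(27.25 − 0.5q_Y), which gives 0.75q_Y = 13.125 ⇒ q_Y = 17.5.
Then q_X = 27.25 − 0.5·17.5 = 18.5.

17.5, 18.5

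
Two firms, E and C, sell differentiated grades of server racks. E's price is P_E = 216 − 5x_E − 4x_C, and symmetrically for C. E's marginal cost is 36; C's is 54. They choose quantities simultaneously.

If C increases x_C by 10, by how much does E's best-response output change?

Firm E's profit: π = x_E(216 − 5x_E − 4x_C) − 36x_E.
∂π/∂x_E = 180 − 10x_E − 4x_C = 0 ⇒ x_E = 18 − 0.4x_C.
The reaction-function slope is −0.4, so a 10-unit rise in x_C moves x_E by −0.4 × 10 = −4. E's best response falls — the actions are strategic substitutes.

-4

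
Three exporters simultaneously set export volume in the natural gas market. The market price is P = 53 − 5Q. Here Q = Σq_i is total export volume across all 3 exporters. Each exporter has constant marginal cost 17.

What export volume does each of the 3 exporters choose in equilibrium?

A representative exporter's profit is π_i = q_i(53 − 5Q) − 17q_i, with Q = q_i + Σ_{j≠i} q_j.
First-order condition: 36 − 10q_i − 5Σ_{j≠i} q_j = 0.
Imposing symmetry (q_j = q for all j) turns Σ_{j≠i} q_j into 2q, so 36 = 20q and q = 1.8.

1.8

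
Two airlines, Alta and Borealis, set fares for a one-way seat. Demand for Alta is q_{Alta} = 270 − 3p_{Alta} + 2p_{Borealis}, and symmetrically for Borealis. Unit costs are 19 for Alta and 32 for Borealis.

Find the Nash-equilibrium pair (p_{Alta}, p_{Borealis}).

Alta's profit: π = (p_{Alta} − 19)(270 − 3p_{Alta} + 2p_{Borealis}).
∂π/∂p_{Alta} = 327 − 6p_{Alta} + 2p_{Borealis} = 0 ⇒ p_{Alta} = 54.5 + (1/3)p_{Borealis}.
Similarly p_{Borealis} = 61 + (1/3)p_{Alta}.
Solving the two reaction functions simultaneously: (1 − (1/3)(1/3))p_{Alta} = 54.5 + (1/3)·61, so (8/9)p_{Alta} = 449/6 and p_{Alta} = 84.1875.
Then p_{Borealis} = 61 + (1/3)·84.1875 = 89.0625.

84.1875, 89.0625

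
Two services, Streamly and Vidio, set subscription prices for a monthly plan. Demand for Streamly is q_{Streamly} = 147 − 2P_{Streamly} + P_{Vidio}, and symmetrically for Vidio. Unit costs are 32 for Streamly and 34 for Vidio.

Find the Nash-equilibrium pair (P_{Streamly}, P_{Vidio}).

70.6, 71.4

Streamly's profit: π = (P_{Streamly} − 32)(147 − 2P_{Streamly} + P_{Vidio}).
∂π/∂P_{Streamly} = 211 − 4P_{Streamly} + P_{Vidio} = 0 ⇒ P_{Streamly} = 52.75 + 0.25P_{Vidio}.
Similarly P_{Vidio} = 53.75 + 0.25P_{Streamly}.
Plugging P_{Vidio} into Streamly's best response: P_{Streamly} = 52.75 + 0.25(53.75 + 0.25P_{Streamly}) ⇒ 0.9375P_{Streamly} = 66.1875, so P_{Streamly} = 70.6.
Then P_{Vidio} = 53.75 + 0.25·70.6 = 71.4.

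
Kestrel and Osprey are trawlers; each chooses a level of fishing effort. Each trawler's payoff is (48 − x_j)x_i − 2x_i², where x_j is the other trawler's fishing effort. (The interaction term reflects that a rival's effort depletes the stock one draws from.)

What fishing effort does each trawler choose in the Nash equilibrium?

9.6

Kestrel's payoff is (48 − x_O)x_K − 2x_K².
∂π/∂x_K = 48 − x_O − 4x_K = 0, so x_K = 12 − 0.25x_O.
Setting x_K = x_O in the reaction function: x_K = 12 − 0.25x_K, so x_K = 12 / 1.25 = 9.6.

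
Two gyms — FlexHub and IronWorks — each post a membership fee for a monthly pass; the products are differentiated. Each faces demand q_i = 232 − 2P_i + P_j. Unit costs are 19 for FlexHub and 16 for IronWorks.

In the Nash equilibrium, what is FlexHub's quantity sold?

FlexHub's profit: π = (P_{FlexHub} − 19)(232 − 2P_{FlexHub} + P_{IronWorks}).
∂π/∂P_{FlexHub} = 270 − 4P_{FlexHub} + P_{IronWorks} = 0 ⇒ P_{FlexHub} = 67.5 + 0.25P_{IronWorks}.
Similarly P_{IronWorks} = 66 + 0.25P_{FlexHub}.
Plugging P_{IronWorks} into FlexHub's best response: P_{FlexHub} = 67.5 + 0.25(66 + 0.25P_{FlexHub}) ⇒ 0.9375P_{FlexHub} = 84, so P_{FlexHub} = 89.6.
Then P_{IronWorks} = 66 + 0.25·89.6 = 88.4.
q_{FlexHub} = 232 − 2·89.6 + 88.4 = 141.2.

141.2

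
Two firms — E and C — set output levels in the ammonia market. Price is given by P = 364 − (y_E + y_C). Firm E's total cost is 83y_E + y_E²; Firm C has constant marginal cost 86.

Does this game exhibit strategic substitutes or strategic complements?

strategic substitutes

Firm E's profit: π = y_E(364 − (y_E + y_C)) − 83y_E − y_E².
∂π/∂y_E = 281 − 4y_E − y_C = 0, so y_E = 70.25 − 0.25y_C.
The best-response slope dy_E/dy_C = −0.25 < 0: the reaction function is downward-sloping, so the choices are strategic substitutes.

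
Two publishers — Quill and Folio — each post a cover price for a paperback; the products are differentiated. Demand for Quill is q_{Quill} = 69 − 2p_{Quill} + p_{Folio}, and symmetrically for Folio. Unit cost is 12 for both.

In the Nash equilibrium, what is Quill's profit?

Quill's profit: π = (p_{Quill} − 12)(69 − 2p_{Quill} + p_{Folio}).
∂π/∂p_{Quill} = 93 − 4p_{Quill} + p_{Folio} = 0 ⇒ p_{Quill} = 23.25 + 0.25p_{Folio}.
The game is symmetric, so in equilibrium p_{Folio} = p_{Quill}: the reaction function gives 0.75p_{Quill} = 23.25, hence p_{Quill} = 31.
q_{Quill} = 69 − 2·31 + 31 = 38.
Profit = (31 − 12)·38 = 722.

722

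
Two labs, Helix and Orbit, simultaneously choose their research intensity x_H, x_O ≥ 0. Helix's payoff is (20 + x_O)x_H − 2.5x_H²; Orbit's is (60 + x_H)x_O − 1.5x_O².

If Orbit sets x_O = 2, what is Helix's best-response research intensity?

4.4

Expanding Helix's payoff: 20x_H + x_Ox_H − 2.5x_H².
∂π/∂x_H = 20 + x_O − 5x_H = 0, so x_H = 4 + 0.2x_O.
At x_O = 2: x_H = 4 + 0.2·2 = 4.4.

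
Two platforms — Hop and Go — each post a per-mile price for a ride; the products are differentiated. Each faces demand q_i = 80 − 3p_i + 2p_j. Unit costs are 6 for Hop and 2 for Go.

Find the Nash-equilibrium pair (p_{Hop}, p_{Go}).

23.75, 22.25

Hop's profit: π = (p_{Hop} − 6)(80 − 3p_{Hop} + 2p_{Go}).
∂π/∂p_{Hop} = 98 − 6p_{Hop} + 2p_{Go} = 0 ⇒ p_{Hop} = 49/3 + (1/3)p_{Go}.
Similarly p_{Go} = 43/3 + (1/3)p_{Hop}.
Substituting the second reaction function into the first: p_{Hop} = 49/3 + (1/3)(43/3 + (1/3)p_{Hop}), which gives (8/9)p_{Hop} = 190/9 ⇒ p_{Hop} = 23.75.
Then p_{Go} = 43/3 + (1/3)·23.75 = 22.25.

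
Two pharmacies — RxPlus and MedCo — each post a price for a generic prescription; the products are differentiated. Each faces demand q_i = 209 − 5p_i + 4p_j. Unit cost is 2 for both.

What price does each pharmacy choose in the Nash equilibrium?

36.5

RxPlus's profit: π = (p_{RxPlus} − 2)(209 − 5p_{RxPlus} + 4p_{MedCo}).
∂π/∂p_{RxPlus} = 219 − 10p_{RxPlus} + 4p_{MedCo} = 0 ⇒ p_{RxPlus} = 21.9 + 0.4p_{MedCo}.
Setting p_{RxPlus} = p_{MedCo} in the reaction function: p_{RxPlus} = 21.9 + 0.4p_{RxPlus}, so p_{RxPlus} = 21.9 / 0.6 = 36.5.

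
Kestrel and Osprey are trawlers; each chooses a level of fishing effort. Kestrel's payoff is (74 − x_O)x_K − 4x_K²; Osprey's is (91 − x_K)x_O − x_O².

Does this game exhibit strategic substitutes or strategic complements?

Expanding Kestrel's payoff: 74x_K − x_Ox_K − 4x_K².
∂π/∂x_K = 74 − x_O − 8x_K = 0, so x_K = 9.25 − 0.125x_O.
The best-response slope dx_K/dx_O = −0.125 < 0: the reaction function is downward-sloping, so the choices are strategic substitutes.

strategic substitutes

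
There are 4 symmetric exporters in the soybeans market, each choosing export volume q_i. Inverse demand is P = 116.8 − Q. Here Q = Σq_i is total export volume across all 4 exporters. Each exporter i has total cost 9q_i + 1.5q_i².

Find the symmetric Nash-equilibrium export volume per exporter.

A representative exporter's profit is π_i = q_i(116.8 − Q) − 9q_i − 1.5q_i², with Q = q_i + Σ_{j≠i} q_j.
First-order condition: 107.8 − 5q_i − Σ_{j≠i} q_j = 0.
Imposing symmetry (q_j = q for all j) turns Σ_{j≠i} q_j into 3q, so 107.8 = 8q and q = 13.475.

13.475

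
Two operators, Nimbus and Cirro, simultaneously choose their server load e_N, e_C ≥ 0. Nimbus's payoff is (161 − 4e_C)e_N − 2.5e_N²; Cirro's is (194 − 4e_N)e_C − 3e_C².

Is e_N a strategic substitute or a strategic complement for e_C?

Expanding Nimbus's payoff: 161e_N − 4e_Ce_N − 2.5e_N².
∂π/∂e_N = 161 − 4e_C − 5e_N = 0, so e_N = 32.2 − 0.8e_C.
The best-response slope de_N/de_C = −0.8 < 0: the reaction function is downward-sloping, so the choices are strategic substitutes.

strategic substitutes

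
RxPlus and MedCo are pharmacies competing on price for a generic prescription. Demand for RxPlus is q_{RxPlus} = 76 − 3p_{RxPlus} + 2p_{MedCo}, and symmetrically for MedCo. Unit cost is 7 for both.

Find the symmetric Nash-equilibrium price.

24.25

RxPlus's profit: π = (p_{RxPlus} − 7)(76 − 3p_{RxPlus} + 2p_{MedCo}).
∂π/∂p_{RxPlus} = 97 − 6p_{RxPlus} + 2p_{MedCo} = 0 ⇒ p_{RxPlus} = 97/6 + (1/3)p_{MedCo}.
Setting p_{RxPlus} = p_{MedCo} in the reaction function: p_{RxPlus} = 97/6 + (1/3)p_{RxPlus}, so p_{RxPlus} = (97/6) / (2/3) = 24.25.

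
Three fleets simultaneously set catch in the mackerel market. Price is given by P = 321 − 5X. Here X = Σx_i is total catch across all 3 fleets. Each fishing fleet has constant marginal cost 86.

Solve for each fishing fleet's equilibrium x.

A representative fishing fleet's profit is π_i = x_i(321 − 5X) − 86x_i, with X = x_i + Σ_{j≠i} x_j.
First-order condition: 235 − 10x_i − 5Σ_{j≠i} x_j = 0.
With identical fishing fleets, set every x_j = x: then 235 − 10x − 10x = 0, i.e. x = 235/20 = 11.75.

11.75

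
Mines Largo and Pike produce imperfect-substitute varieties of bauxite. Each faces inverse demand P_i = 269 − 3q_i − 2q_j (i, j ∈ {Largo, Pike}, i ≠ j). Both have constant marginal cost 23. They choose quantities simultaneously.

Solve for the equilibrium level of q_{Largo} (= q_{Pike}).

Mine Largo's profit: π = q_{Largo}(269 − 3q_{Largo} − 2q_{Pike}) − 23q_{Largo}.
∂π/∂q_{Largo} = 246 − 6q_{Largo} − 2q_{Pike} = 0 ⇒ q_{Largo} = 41 − (1/3)q_{Pike}.
By symmetry q_{Pike} = q_{Largo}; substituting into the reaction function, (4/3)q_{Largo} = 41 and q_{Largo} = 30.75.

30.75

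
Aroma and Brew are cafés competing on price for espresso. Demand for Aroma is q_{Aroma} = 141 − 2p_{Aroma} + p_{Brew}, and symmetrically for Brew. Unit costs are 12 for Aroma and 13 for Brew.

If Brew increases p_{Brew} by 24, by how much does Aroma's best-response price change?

6

Aroma's profit: π = (p_{Aroma} − 12)(141 − 2p_{Aroma} + p_{Brew}).
∂π/∂p_{Aroma} = 165 − 4p_{Aroma} + p_{Brew} = 0 ⇒ p_{Aroma} = 41.25 + 0.25p_{Brew}.
The reaction-function slope is 0.25, so a 24-unit rise in p_{Brew} moves p_{Aroma} by 0.25 × 24 = 6. Aroma's best response rises — the actions are strategic complements.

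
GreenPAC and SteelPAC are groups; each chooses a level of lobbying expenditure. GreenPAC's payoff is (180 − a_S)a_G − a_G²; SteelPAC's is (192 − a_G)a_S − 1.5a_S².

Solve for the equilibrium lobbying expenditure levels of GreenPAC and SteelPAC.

69.6, 40.8

Expanding GreenPAC's payoff: 180a_G − a_Sa_G − a_G².
∂π/∂a_G = 180 − a_S − 2a_G = 0, so a_G = 90 − 0.5a_S.
Likewise for SteelPAC: a_S = 64 − (1/3)a_G.
Solving the two reaction functions simultaneously: (1 − (−0.5)(−1/3))a_G = 90 − 0.5·64, so (5/6)a_G = 58 and a_G = 69.6.
Then a_S = 64 − (1/3)·69.6 = 40.8.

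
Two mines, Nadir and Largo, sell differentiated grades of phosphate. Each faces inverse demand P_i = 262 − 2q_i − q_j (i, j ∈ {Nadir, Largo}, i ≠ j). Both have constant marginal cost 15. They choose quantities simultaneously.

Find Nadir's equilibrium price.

Mine Nadir's profit: π = q_{Nadir}(262 − 2q_{Nadir} − q_{Largo}) − 15q_{Nadir}.
∂π/∂q_{Nadir} = 247 − 4q_{Nadir} − q_{Largo} = 0 ⇒ q_{Nadir} = 61.75 − 0.25q_{Largo}.
Setting q_{Nadir} = q_{Largo} in the reaction function: q_{Nadir} = 61.75 − 0.25q_{Nadir}, so q_{Nadir} = 61.75 / 1.25 = 49.4.
P_{Nadir} = 262 − 2·49.4 − 49.4 = 113.8.

113.8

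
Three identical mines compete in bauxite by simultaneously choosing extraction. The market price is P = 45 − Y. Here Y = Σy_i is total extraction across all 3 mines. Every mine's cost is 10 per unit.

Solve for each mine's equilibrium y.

A representative mine's profit is π_i = y_i(45 − Y) − 10y_i, with Y = y_i + Σ_{j≠i} y_j.
First-order condition: 35 − 2y_i − Σ_{j≠i} y_j = 0.
In a symmetric equilibrium every mine chooses the same y, so Σ_{j≠i} y_j = 2y. The condition becomes 35 − 4y = 0, giving y = 35/4 = 8.75.

8.75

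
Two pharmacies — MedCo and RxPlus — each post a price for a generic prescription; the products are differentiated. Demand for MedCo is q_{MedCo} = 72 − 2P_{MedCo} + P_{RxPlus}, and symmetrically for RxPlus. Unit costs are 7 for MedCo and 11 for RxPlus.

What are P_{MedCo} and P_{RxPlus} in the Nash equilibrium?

29.2, 30.8

MedCo's profit: π = (P_{MedCo} − 7)(72 − 2P_{MedCo} + P_{RxPlus}).
∂π/∂P_{MedCo} = 86 − 4P_{MedCo} + P_{RxPlus} = 0 ⇒ P_{MedCo} = 21.5 + 0.25P_{RxPlus}.
Similarly P_{RxPlus} = 23.5 + 0.25P_{MedCo}.
Solving the two reaction functions simultaneously: (1 − (0.25)(0.25))P_{MedCo} = 21.5 + 0.25·23.5, so 0.9375P_{MedCo} = 27.375 and P_{MedCo} = 29.2.
Then P_{RxPlus} = 23.5 + 0.25·29.2 = 30.8.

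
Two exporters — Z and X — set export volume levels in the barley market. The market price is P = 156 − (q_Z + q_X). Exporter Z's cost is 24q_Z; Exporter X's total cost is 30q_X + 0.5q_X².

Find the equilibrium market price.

Exporter Z's profit: π = q_Z(156 − (q_Z + q_X)) − 24q_Z.
∂π/∂q_Z = 132 − 2q_Z − q_X = 0, so q_Z = 66 − 0.5q_X.
For X: ∂π/∂q_X = 126 − 3q_X − q_Z = 0 ⇒ q_X = 42 − (1/3)q_Z.
Plugging q_X into Z's best response: q_Z = 66 − 0.5(42 − (1/3)q_Z) ⇒ (5/6)q_Z = 45, so q_Z = 54.
Then q_X = 42 − (1/3)·54 = 24.
Equilibrium price: P = 156 − 78 = 78.

78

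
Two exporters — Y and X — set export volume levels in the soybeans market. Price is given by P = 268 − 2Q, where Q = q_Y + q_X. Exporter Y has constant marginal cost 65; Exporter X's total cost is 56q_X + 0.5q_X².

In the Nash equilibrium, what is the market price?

Exporter Y's profit: π = q_Y(268 − 2(q_Y + q_X)) − 65q_Y.
∂π/∂q_Y = 203 − 4q_Y − 2q_X = 0, so q_Y = 50.75 − 0.5q_X.
For X: ∂π/∂q_X = 212 − 5q_X − 2q_Y = 0 ⇒ q_X = 42.4 − 0.4q_Y.
Substituting the second reaction function into the first: q_Y = 50.75 − 0.5(42.4 − 0.4q_Y), which gives 0.8q_Y = 29.55 ⇒ q_Y = 36.9375.
Then q_X = 42.4 − 0.4·36.9375 = 27.625.
Equilibrium price: P = 268 − 2·64.5625 = 138.875.

138.875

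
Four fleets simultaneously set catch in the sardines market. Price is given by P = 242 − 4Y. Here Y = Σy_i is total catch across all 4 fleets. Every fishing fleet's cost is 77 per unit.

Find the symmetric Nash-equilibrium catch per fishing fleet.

8.25

A representative fishing fleet's profit is π_i = y_i(242 − 4Y) − 77y_i, with Y = y_i + Σ_{j≠i} y_j.
First-order condition: 165 − 8y_i − 4Σ_{j≠i} y_j = 0.
In a symmetric equilibrium every fishing fleet chooses the same y, so Σ_{j≠i} y_j = 3y. The condition becomes 165 − 20y = 0, giving y = 165/20 = 8.25.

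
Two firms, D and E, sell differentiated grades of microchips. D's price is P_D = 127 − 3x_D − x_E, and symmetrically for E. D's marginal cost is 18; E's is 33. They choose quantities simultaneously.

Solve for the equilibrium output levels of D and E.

16, 13

Firm D's profit: π = x_D(127 − 3x_D − x_E) − 18x_D.
∂π/∂x_D = 109 − 6x_D − x_E = 0 ⇒ x_D = 109/6 − (1/6)x_E.
Similarly x_E = 47/3 − (1/6)x_D.
Plugging x_E into D's best response: x_D = 109/6 − (1/6)(47/3 − (1/6)x_D) ⇒ (35/36)x_D = 140/9, so x_D = 16.
Then x_E = 47/3 − (1/6)·16 = 13.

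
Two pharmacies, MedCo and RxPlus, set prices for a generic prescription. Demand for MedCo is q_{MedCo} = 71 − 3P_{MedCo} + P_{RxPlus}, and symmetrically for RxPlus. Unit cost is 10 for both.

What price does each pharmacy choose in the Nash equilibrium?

20.2

MedCo's profit: π = (P_{MedCo} − 10)(71 − 3P_{MedCo} + P_{RxPlus}).
∂π/∂P_{MedCo} = 101 − 6P_{MedCo} + P_{RxPlus} = 0 ⇒ P_{MedCo} = 101/6 + (1/6)P_{RxPlus}.
Setting P_{MedCo} = P_{RxPlus} in the reaction function: P_{MedCo} = 101/6 + (1/6)P_{MedCo}, so P_{MedCo} = (101/6) / (5/6) = 20.2.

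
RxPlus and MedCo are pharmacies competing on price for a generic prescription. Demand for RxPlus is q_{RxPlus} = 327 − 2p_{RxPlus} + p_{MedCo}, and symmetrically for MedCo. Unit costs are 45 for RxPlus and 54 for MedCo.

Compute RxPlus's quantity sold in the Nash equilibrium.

190.4

RxPlus's profit: π = (p_{RxPlus} − 45)(327 − 2p_{RxPlus} + p_{MedCo}).
∂π/∂p_{RxPlus} = 417 − 4p_{RxPlus} + p_{MedCo} = 0 ⇒ p_{RxPlus} = 104.25 + 0.25p_{MedCo}.
Similarly p_{MedCo} = 108.75 + 0.25p_{RxPlus}.
Substituting the second reaction function into the first: p_{RxPlus} = 104.25 + 0.25(108.75 + 0.25p_{RxPlus}), which gives 0.9375p_{RxPlus} = 131.4375 ⇒ p_{RxPlus} = 140.2.
Then p_{MedCo} = 108.75 + 0.25·140.2 = 143.8.
q_{RxPlus} = 327 − 2·140.2 + 143.8 = 190.4.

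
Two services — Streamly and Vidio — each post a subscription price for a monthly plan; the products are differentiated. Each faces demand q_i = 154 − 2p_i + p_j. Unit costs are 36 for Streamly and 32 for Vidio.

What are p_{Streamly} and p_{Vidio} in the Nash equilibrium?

74.8, 73.2

Streamly's profit: π = (p_{Streamly} − 36)(154 − 2p_{Streamly} + p_{Vidio}).
∂π/∂p_{Streamly} = 226 − 4p_{Streamly} + p_{Vidio} = 0 ⇒ p_{Streamly} = 56.5 + 0.25p_{Vidio}.
Similarly p_{Vidio} = 54.5 + 0.25p_{Streamly}.
Substituting the second reaction function into the first: p_{Streamly} = 56.5 + 0.25(54.5 + 0.25p_{Streamly}), which gives 0.9375p_{Streamly} = 70.125 ⇒ p_{Streamly} = 74.8.
Then p_{Vidio} = 54.5 + 0.25·74.8 = 73.2.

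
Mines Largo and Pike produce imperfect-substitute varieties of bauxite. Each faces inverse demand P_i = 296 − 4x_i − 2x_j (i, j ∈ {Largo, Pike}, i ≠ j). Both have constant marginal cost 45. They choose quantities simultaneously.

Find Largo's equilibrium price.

145.4

Mine Largo's profit: π = x_{Largo}(296 − 4x_{Largo} − 2x_{Pike}) − 45x_{Largo}.
∂π/∂x_{Largo} = 251 − 8x_{Largo} − 2x_{Pike} = 0 ⇒ x_{Largo} = 31.375 − 0.25x_{Pike}.
Setting x_{Largo} = x_{Pike} in the reaction function: x_{Largo} = 31.375 − 0.25x_{Largo}, so x_{Largo} = 31.375 / 1.25 = 25.1.
P_{Largo} = 296 − 4·25.1 − 2·25.1 = 145.4.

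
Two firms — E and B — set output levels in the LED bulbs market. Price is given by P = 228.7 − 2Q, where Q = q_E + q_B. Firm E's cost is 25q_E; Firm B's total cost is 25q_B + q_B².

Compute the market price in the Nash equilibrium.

Firm E's profit: π = q_E(228.7 − 2(q_E + q_B)) − 25q_E.
∂π/∂q_E = 203.7 − 4q_E − 2q_B = 0, so q_E = 50.925 − 0.5q_B.
For B: ∂π/∂q_B = 203.7 − 6q_B − 2q_E = 0 ⇒ q_B = 33.95 − (1/3)q_E.
Solving the two reaction functions simultaneously: (1 − (−0.5)(−1/3))q_E = 50.925 − 0.5·33.95, so (5/6)q_E = 33.95 and q_E = 40.74.
Then q_B = 33.95 − (1/3)·40.74 = 20.37.
Equilibrium price: P = 228.7 − 2·61.11 = 106.48.

106.48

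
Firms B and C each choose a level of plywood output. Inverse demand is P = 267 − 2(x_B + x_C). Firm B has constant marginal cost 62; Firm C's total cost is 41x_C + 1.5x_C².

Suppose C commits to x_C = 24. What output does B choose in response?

Firm B's profit: π = x_B(267 − 2(x_B + x_C)) − 62x_B.
∂π/∂x_B = 205 − 4x_B − 2x_C = 0, so x_B = 51.25 − 0.5x_C.
At x_C = 24: x_B = 51.25 − 0.5·24 = 39.25.

39.25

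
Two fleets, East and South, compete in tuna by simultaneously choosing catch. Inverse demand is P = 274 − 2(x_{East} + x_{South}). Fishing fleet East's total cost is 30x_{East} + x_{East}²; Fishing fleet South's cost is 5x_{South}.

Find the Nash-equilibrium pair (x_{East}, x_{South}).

Fishing fleet East's profit: π = x_{East}(274 − 2(x_{East} + x_{South})) − 30x_{East} − x_{East}².
∂π/∂x_{East} = 244 − 6x_{East} − 2x_{South} = 0, so x_{East} = 122/3 − (1/3)x_{South}.
For South: ∂π/∂x_{South} = 269 − 4x_{South} − 2x_{East} = 0 ⇒ x_{South} = 67.25 − 0.5x_{East}.
Plugging x_{South} into East's best response: x_{East} = 122/3 − (1/3)(67.25 − 0.5x_{East}) ⇒ (5/6)x_{East} = 18.25, so x_{East} = 21.9.
Then x_{South} = 67.25 − 0.5·21.9 = 56.3.

21.9, 56.3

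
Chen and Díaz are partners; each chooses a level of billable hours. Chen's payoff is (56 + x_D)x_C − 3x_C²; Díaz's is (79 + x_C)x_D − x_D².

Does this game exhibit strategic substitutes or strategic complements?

strategic complements

Expanding Chen's payoff: 56x_C + x_Dx_C − 3x_C².
∂π/∂x_C = 56 + x_D − 6x_C = 0, so x_C = 28/3 + (1/6)x_D.
The best-response slope dx_C/dx_D = 1/6 > 0: the reaction function is upward-sloping, so the choices are strategic complements.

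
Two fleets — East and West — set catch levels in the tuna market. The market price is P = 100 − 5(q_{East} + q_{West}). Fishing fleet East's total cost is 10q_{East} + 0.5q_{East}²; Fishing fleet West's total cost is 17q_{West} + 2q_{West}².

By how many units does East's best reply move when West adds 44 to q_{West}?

-20

Fishing fleet East's profit: π = q_{East}(100 − 5(q_{East} + q_{West})) − 10q_{East} − 0.5q_{East}².
∂π/∂q_{East} = 90 − 11q_{East} − 5q_{West} = 0, so q_{East} = 90/11 − (5/11)q_{West}.
The reaction-function slope is −5/11, so a 44-unit rise in q_{West} moves q_{East} by −5/11 × 44 = −20. East's best response falls — the actions are strategic substitutes.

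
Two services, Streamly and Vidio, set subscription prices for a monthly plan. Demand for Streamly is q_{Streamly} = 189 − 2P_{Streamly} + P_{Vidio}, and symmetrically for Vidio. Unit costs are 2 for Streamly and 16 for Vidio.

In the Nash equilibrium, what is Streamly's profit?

Streamly's profit: π = (P_{Streamly} − 2)(189 − 2P_{Streamly} + P_{Vidio}).
∂π/∂P_{Streamly} = 193 − 4P_{Streamly} + P_{Vidio} = 0 ⇒ P_{Streamly} = 48.25 + 0.25P_{Vidio}.
Similarly P_{Vidio} = 55.25 + 0.25P_{Streamly}.
Plugging P_{Vidio} into Streamly's best response: P_{Streamly} = 48.25 + 0.25(55.25 + 0.25P_{Streamly}) ⇒ 0.9375P_{Streamly} = 62.0625, so P_{Streamly} = 66.2.
Then P_{Vidio} = 55.25 + 0.25·66.2 = 71.8.
q_{Streamly} = 189 − 2·66.2 + 71.8 = 128.4.
Profit = (66.2 − 2)·128.4 = 8243.28.

8243.28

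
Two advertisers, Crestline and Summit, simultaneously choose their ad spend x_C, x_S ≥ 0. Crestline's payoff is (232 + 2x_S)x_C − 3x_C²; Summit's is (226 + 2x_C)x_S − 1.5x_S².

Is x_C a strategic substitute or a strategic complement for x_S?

Expanding Crestline's payoff: 232x_C + 2x_Sx_C − 3x_C².
∂π/∂x_C = 232 + 2x_S − 6x_C = 0, so x_C = 116/3 + (1/3)x_S.
The best-response slope dx_C/dx_S = 1/3 > 0: the reaction function is upward-sloping, so the choices are strategic complements.

strategic complements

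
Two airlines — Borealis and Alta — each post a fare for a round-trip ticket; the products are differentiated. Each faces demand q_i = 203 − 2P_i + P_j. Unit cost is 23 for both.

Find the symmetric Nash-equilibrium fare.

83

Borealis's profit: π = (P_{Borealis} − 23)(203 − 2P_{Borealis} + P_{Alta}).
∂π/∂P_{Borealis} = 249 − 4P_{Borealis} + P_{Alta} = 0 ⇒ P_{Borealis} = 62.25 + 0.25P_{Alta}.
By symmetry P_{Alta} = P_{Borealis}; substituting into the reaction function, 0.75P_{Borealis} = 62.25 and P_{Borealis} = 83.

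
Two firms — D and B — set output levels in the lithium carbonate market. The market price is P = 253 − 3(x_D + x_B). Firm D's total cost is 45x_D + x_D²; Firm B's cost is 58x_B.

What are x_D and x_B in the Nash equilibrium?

17, 24

Firm D's profit: π = x_D(253 − 3(x_D + x_B)) − 45x_D − x_D².
∂π/∂x_D = 208 − 8x_D − 3x_B = 0, so x_D = 26 − 0.375x_B.
For B: ∂π/∂x_B = 195 − 6x_B − 3x_D = 0 ⇒ x_B = 32.5 − 0.5x_D.
Plugging x_B into D's best response: x_D = 26 − 0.375(32.5 − 0.5x_D) ⇒ 0.8125x_D = 13.8125, so x_D = 17.
Then x_B = 32.5 − 0.5·17 = 24.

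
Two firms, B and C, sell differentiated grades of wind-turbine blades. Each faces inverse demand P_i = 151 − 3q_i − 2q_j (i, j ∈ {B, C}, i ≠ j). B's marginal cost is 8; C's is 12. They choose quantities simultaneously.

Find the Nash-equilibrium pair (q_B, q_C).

18.125, 17.125

Firm B's profit: π = q_B(151 − 3q_B − 2q_C) − 8q_B.
∂π/∂q_B = 143 − 6q_B − 2q_C = 0 ⇒ q_B = 143/6 − (1/3)q_C.
Similarly q_C = 139/6 − (1/3)q_B.
Plugging q_C into B's best response: q_B = 143/6 − (1/3)(139/6 − (1/3)q_B) ⇒ (8/9)q_B = 145/9, so q_B = 18.125.
Then q_C = 139/6 − (1/3)·18.125 = 17.125.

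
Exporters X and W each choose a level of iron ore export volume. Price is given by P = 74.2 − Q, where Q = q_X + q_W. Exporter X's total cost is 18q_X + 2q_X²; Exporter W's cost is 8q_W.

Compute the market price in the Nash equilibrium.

Exporter X's profit: π = q_X(74.2 − (q_X + q_W)) − 18q_X − 2q_X².
∂π/∂q_X = 56.2 − 6q_X − q_W = 0, so q_X = 281/30 − (1/6)q_W.
For W: ∂π/∂q_W = 66.2 − 2q_W − q_X = 0 ⇒ q_W = 33.1 − 0.5q_X.
Substituting the second reaction function into the first: q_X = 281/30 − (1/6)(33.1 − 0.5q_X), which gives (11/12)q_X = 3.85 ⇒ q_X = 4.2.
Then q_W = 33.1 − 0.5·4.2 = 31.
Equilibrium price: P = 74.2 − 35.2 = 39.

39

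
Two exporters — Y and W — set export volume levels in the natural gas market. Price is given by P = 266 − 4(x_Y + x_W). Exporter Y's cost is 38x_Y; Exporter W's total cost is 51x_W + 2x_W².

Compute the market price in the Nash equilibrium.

131.8

Exporter Y's profit: π = x_Y(266 − 4(x_Y + x_W)) − 38x_Y.
∂π/∂x_Y = 228 − 8x_Y − 4x_W = 0, so x_Y = 28.5 − 0.5x_W.
For W: ∂π/∂x_W = 215 − 12x_W − 4x_Y = 0 ⇒ x_W = 215/12 − (1/3)x_Y.
Plugging x_W into Y's best response: x_Y = 28.5 − 0.5(215/12 − (1/3)x_Y) ⇒ (5/6)x_Y = 469/24, so x_Y = 23.45.
Then x_W = 215/12 − (1/3)·23.45 = 10.1.
Equilibrium price: P = 266 − 4·33.55 = 131.8.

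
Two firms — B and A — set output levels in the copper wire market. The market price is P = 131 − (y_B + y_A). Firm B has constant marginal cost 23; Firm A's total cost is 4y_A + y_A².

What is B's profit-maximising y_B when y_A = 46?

31

Firm B's profit: π = y_B(131 − (y_B + y_A)) − 23y_B.
∂π/∂y_B = 108 − 2y_B − y_A = 0, so y_B = 54 − 0.5y_A.
At y_A = 46: y_B = 54 − 0.5·46 = 31.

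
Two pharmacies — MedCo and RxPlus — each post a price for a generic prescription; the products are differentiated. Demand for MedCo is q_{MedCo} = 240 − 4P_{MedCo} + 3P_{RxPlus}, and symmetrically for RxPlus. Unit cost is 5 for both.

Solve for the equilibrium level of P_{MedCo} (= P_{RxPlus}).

52

MedCo's profit: π = (P_{MedCo} − 5)(240 − 4P_{MedCo} + 3P_{RxPlus}).
∂π/∂P_{MedCo} = 260 − 8P_{MedCo} + 3P_{RxPlus} = 0 ⇒ P_{MedCo} = 32.5 + 0.375P_{RxPlus}.
Setting P_{MedCo} = P_{RxPlus} in the reaction function: P_{MedCo} = 32.5 + 0.375P_{MedCo}, so P_{MedCo} = 32.5 / 0.625 = 52.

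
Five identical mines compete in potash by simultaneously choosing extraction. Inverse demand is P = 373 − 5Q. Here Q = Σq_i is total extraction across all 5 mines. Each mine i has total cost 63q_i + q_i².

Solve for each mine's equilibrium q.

9.6875

A representative mine's profit is π_i = q_i(373 − 5Q) − 63q_i − q_i², with Q = q_i + Σ_{j≠i} q_j.
First-order condition: 310 − 12q_i − 5Σ_{j≠i} q_j = 0.
With identical mines, set every q_j = q: then 310 − 12q − 20q = 0, i.e. q = 310/32 = 9.6875.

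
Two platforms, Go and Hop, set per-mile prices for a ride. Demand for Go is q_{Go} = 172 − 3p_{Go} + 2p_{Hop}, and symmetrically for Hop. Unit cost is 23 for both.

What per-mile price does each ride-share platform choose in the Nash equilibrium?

60.25

Go's profit: π = (p_{Go} − 23)(172 − 3p_{Go} + 2p_{Hop}).
∂π/∂p_{Go} = 241 − 6p_{Go} + 2p_{Hop} = 0 ⇒ p_{Go} = 241/6 + (1/3)p_{Hop}.
Setting p_{Go} = p_{Hop} in the reaction function: p_{Go} = 241/6 + (1/3)p_{Go}, so p_{Go} = (241/6) / (2/3) = 60.25.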